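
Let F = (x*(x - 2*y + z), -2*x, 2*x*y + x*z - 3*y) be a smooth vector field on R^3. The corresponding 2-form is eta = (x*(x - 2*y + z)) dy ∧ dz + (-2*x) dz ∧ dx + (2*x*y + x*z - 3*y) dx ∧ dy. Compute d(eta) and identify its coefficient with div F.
d(eta) = (3*x - 2*y + z) dx ∧ dy ∧ dz; div F = 3*x - 2*y + z

For a 2-form in R^3 of the form above, applying d gives a 3-form with coefficient ∂P/∂x + ∂Q/∂y + ∂R/∂z:
  ∂P/∂x = 2*x - 2*y + z
  ∂Q/∂y = 0
  ∂R/∂z = x
Sum = 3*x - 2*y + z, which is exactly div F.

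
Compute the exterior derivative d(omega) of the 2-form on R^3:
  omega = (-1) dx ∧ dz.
d(omega) = 0

For a 2-form omega = sum_{i<j} g_{ij} dx_i ∧ dx_j, the exterior derivative is
  d(omega) = sum_{i<j} d(g_{ij}) ∧ dx_i ∧ dx_j = sum_{i<j, k} (∂g_{ij}/∂x_k) dx_k ∧ dx_i ∧ dx_j.
Expand each term, using dx_k ∧ dx_i ∧ dx_j = sgn(permutation) dx_{(a)} ∧ dx_{(b)} ∧ dx_{(c)} with (a < b < c) sorted:

Collecting like 3-forms: d(omega) = 0.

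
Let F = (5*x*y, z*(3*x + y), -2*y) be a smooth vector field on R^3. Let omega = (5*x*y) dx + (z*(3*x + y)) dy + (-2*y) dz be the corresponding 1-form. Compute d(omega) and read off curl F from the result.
d(omega) = (-3*x - y - 2) dy ∧ dz + (0) dz ∧ dx + (-5*x + 3*z) dx ∧ dy; curl F = (-3*x - y - 2, 0, -5*x + 3*z)

d omega = sum_{i<j} (∂f_j/∂x_i - ∂f_i/∂x_j) dx_i ∧ dx_j. Under the identification (dy ∧ dz, dz ∧ dx, dx ∧ dy) ↔ (e_x, e_y, e_z), the coefficients are exactly the components of curl F. Compute:
  ∂R/∂y - ∂Q/∂z = (-2) - (3*x + y) = -3*x - y - 2
  ∂P/∂z - ∂R/∂x = (0) - (0) = 0
  ∂Q/∂x - ∂P/∂y = (3*z) - (5*x) = -5*x + 3*z.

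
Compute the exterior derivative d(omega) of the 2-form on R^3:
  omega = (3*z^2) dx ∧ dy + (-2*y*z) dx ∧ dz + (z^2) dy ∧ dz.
d(omega) = (8*z) dx ∧ dy ∧ dz

For a 2-form omega = sum_{i<j} g_{ij} dx_i ∧ dx_j, the exterior derivative is
  d(omega) = sum_{i<j} d(g_{ij}) ∧ dx_i ∧ dx_j = sum_{i<j, k} (∂g_{ij}/∂x_k) dx_k ∧ dx_i ∧ dx_j.
Expand each term, using dx_k ∧ dx_i ∧ dx_j = sgn(permutation) dx_{(a)} ∧ dx_{(b)} ∧ dx_{(c)} with (a < b < c) sorted:
  d(3*z^2) includes (∂/∂z)(3*z^2) dz = (6*z) dz, which multiplied by dx ∧ dy gives (6*z) dx ∧ dy ∧ dz
  d(-2*y*z) includes (∂/∂y)(-2*y*z) dy = (-2*z) dy, which multiplied by dx ∧ dz gives (2*z) dx ∧ dy ∧ dz
Collecting like 3-forms: d(omega) = (8*z) dx ∧ dy ∧ dz.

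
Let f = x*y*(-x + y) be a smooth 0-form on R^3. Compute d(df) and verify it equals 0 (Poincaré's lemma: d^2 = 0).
d(df) = 0

Step 1: df = sum_i (∂f/∂x_i) dx_i = (y*(-2*x + y)) dx + (x*(-x + 2*y)) dy + (0) dz.
Step 2: Apply d again. Using the 1-form formula, the coefficient of dx ∧ dy in d(df) is ∂^2 f/∂x ∂y - ∂^2 f/∂y ∂x = (-2*x + 2*y) - (-2*x + 2*y) = 0 (equality of mixed partials for smooth f).
Similarly for dx ∧ dz and dy ∧ dz — all coefficients vanish. So d(df) = 0.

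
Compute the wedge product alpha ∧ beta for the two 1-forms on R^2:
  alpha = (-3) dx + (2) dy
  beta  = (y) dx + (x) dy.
alpha ∧ beta = (-3*x - 2*y) dx ∧ dy

Distribute the wedge, using dx_i ∧ dx_j = -dx_j ∧ dx_i and dx_i ∧ dx_i = 0. For each pair (i, j) with i < j, the coefficient of dx_i ∧ dx_j in alpha ∧ beta is (alpha_i * beta_j - alpha_j * beta_i). Collecting: alpha ∧ beta = (-3*x - 2*y) dx ∧ dy.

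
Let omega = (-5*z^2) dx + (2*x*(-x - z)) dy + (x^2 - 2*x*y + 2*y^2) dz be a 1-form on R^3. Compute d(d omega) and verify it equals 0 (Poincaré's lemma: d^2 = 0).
d(d omega) = 0

Step 1: d omega = sum_{i<j} (∂f_j/∂x_i - ∂f_i/∂x_j) dx_i ∧ dx_j:
  coeff of dx ∧ dy: -4*x - 2*z
  coeff of dx ∧ dz: 2*x - 2*y + 10*z
  coeff of dy ∧ dz: 4*y
Step 2: Apply d again to each 2-form coefficient. The only possible 3-form in R^3 is dx ∧ dy ∧ dz, with coefficient
  ∂(coeff of dy∧dz)/∂x - ∂(coeff of dx∧dz)/∂y + ∂(coeff of dx∧dy)/∂z
  = ∂/∂x (4*y) - ∂/∂y (2*x - 2*y + 10*z) + ∂/∂z (-4*x - 2*z).
Each of these terms simplifies to sums of mixed partials that cancel in pairs. The result is 0 (by equality of mixed partials for smooth functions — Schwarz / Clairaut).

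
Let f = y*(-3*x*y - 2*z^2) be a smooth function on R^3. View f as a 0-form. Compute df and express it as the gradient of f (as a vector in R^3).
df = (-3*y^2) dx + (-6*x*y - 2*z^2) dy + (-4*y*z) dz; grad f = (-3*y^2, -6*x*y - 2*z^2, -4*y*z)

For a 0-form f, d f = (∂f/∂x) dx + (∂f/∂y) dy + (∂f/∂z) dz. The components of the vector representation are exactly the entries of grad f in Cartesian coordinates:
  ∂f/∂x = -3*y^2
  ∂f/∂y = -6*x*y - 2*z^2
  ∂f/∂z = -4*y*z.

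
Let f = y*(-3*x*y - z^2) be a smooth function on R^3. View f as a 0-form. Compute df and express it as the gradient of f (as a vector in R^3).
df = (-3*y^2) dx + (-6*x*y - z^2) dy + (-2*y*z) dz; grad f = (-3*y^2, -6*x*y - z^2, -2*y*z)

For a 0-form f, d f = (∂f/∂x) dx + (∂f/∂y) dy + (∂f/∂z) dz. The components of the vector representation are exactly the entries of grad f in Cartesian coordinates:
  ∂f/∂x = -3*y^2
  ∂f/∂y = -6*x*y - z^2
  ∂f/∂z = -2*y*z.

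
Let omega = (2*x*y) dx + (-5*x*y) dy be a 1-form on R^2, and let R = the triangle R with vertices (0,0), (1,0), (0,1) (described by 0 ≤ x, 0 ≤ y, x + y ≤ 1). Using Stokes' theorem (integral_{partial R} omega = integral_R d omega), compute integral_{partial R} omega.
integral_(partial R) omega = -7/6

Stokes: integral_partial_R omega = integral_R d omega with d omega = (∂Q/∂x - ∂P/∂y) dx ∧ dy.
  ∂Q/∂x = -5*y
  ∂P/∂y = 2*x
  integrand = ∂Q/∂x - ∂P/∂y = -2*x - 5*y.
Integrating over R: integral_0^1 integral_0^{1-x} (-2*x - 5*y) dy dx = -7/6.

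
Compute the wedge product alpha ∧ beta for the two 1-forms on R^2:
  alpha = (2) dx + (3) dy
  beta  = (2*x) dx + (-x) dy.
alpha ∧ beta = (-8*x) dx ∧ dy

Distribute the wedge, using dx_i ∧ dx_j = -dx_j ∧ dx_i and dx_i ∧ dx_i = 0. For each pair (i, j) with i < j, the coefficient of dx_i ∧ dx_j in alpha ∧ beta is (alpha_i * beta_j - alpha_j * beta_i). Collecting: alpha ∧ beta = (-8*x) dx ∧ dy.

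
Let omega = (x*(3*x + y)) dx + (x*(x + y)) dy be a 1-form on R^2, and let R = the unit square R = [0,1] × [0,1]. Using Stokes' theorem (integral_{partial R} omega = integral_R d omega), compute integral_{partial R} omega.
integral_(partial R) omega = 1

Stokes: integral_partial_R omega = integral_R d omega with d omega = (∂Q/∂x - ∂P/∂y) dx ∧ dy.
  ∂Q/∂x = 2*x + y
  ∂P/∂y = x
  integrand = ∂Q/∂x - ∂P/∂y = x + y.
Integrating over R: integral_0^1 integral_0^1 (x + y) dx dy = 1.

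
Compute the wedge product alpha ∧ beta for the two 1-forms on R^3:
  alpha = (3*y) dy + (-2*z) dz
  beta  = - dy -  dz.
alpha ∧ beta = (-3*y - 2*z) dy ∧ dz

Distribute the wedge, using dx_i ∧ dx_j = -dx_j ∧ dx_i and dx_i ∧ dx_i = 0. For each pair (i, j) with i < j, the coefficient of dx_i ∧ dx_j in alpha ∧ beta is (alpha_i * beta_j - alpha_j * beta_i). Collecting: alpha ∧ beta = (-3*y - 2*z) dy ∧ dz.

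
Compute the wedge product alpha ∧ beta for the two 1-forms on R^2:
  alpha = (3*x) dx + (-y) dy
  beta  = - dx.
alpha ∧ beta = (-y) dx ∧ dy

Distribute the wedge, using dx_i ∧ dx_j = -dx_j ∧ dx_i and dx_i ∧ dx_i = 0. For each pair (i, j) with i < j, the coefficient of dx_i ∧ dx_j in alpha ∧ beta is (alpha_i * beta_j - alpha_j * beta_i). Collecting: alpha ∧ beta = (-y) dx ∧ dy.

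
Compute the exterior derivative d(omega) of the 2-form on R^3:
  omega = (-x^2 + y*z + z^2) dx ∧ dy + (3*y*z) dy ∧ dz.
d(omega) = (y + 2*z) dx ∧ dy ∧ dz

For a 2-form omega = sum_{i<j} g_{ij} dx_i ∧ dx_j, the exterior derivative is
  d(omega) = sum_{i<j} d(g_{ij}) ∧ dx_i ∧ dx_j = sum_{i<j, k} (∂g_{ij}/∂x_k) dx_k ∧ dx_i ∧ dx_j.
Expand each term, using dx_k ∧ dx_i ∧ dx_j = sgn(permutation) dx_{(a)} ∧ dx_{(b)} ∧ dx_{(c)} with (a < b < c) sorted:
  d(-x^2 + y*z + z^2) includes (∂/∂z)(-x^2 + y*z + z^2) dz = (y + 2*z) dz, which multiplied by dx ∧ dy gives (y + 2*z) dx ∧ dy ∧ dz
Collecting like 3-forms: d(omega) = (y + 2*z) dx ∧ dy ∧ dz.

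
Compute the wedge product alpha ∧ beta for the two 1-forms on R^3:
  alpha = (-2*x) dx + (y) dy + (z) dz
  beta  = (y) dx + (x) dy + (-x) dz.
alpha ∧ beta = (-2*x^2 - y^2) dx ∧ dy + (2*x^2 - y*z) dx ∧ dz + (-x*(y + z)) dy ∧ dz

Distribute the wedge, using dx_i ∧ dx_j = -dx_j ∧ dx_i and dx_i ∧ dx_i = 0. For each pair (i, j) with i < j, the coefficient of dx_i ∧ dx_j in alpha ∧ beta is (alpha_i * beta_j - alpha_j * beta_i). Collecting: alpha ∧ beta = (-2*x^2 - y^2) dx ∧ dy + (2*x^2 - y*z) dx ∧ dz + (-x*(y + z)) dy ∧ dz.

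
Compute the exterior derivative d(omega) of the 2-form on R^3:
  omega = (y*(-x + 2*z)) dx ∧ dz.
d(omega) = (x - 2*z) dx ∧ dy ∧ dz

For a 2-form omega = sum_{i<j} g_{ij} dx_i ∧ dx_j, the exterior derivative is
  d(omega) = sum_{i<j} d(g_{ij}) ∧ dx_i ∧ dx_j = sum_{i<j, k} (∂g_{ij}/∂x_k) dx_k ∧ dx_i ∧ dx_j.
Expand each term, using dx_k ∧ dx_i ∧ dx_j = sgn(permutation) dx_{(a)} ∧ dx_{(b)} ∧ dx_{(c)} with (a < b < c) sorted:
  d(y*(-x + 2*z)) includes (∂/∂y)(y*(-x + 2*z)) dy = (-x + 2*z) dy, which multiplied by dx ∧ dz gives (x - 2*z) dx ∧ dy ∧ dz
Collecting like 3-forms: d(omega) = (x - 2*z) dx ∧ dy ∧ dz.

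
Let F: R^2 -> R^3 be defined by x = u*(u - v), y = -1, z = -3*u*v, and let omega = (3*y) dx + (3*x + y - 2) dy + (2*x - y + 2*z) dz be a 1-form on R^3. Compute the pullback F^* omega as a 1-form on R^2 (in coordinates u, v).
F^* omega = (6*u*(-u*v + 4*v^2 - 1)) du + (6*u^2*(-u + 4*v)) dv

Using F^*(f dg) = (f ∘ F) d(g ∘ F), substitute each coordinate x_i by F_i(u, v) in f_i, and replace dx_i by d F_i = (∂F_i/∂u) du + (∂F_i/∂v) dv.
  For the x component: f_1(F) = -3; d F_1 = (2*u - v) du + (-u) dv
  For the y component: f_2(F) = 3*u^2 - 3*u*v - 3; d F_2 = (0) du + (0) dv
  For the z component: f_3(F) = 2*u^2 - 8*u*v + 1; d F_3 = (-3*v) du + (-3*u) dv
Combining and collecting du, dv coefficients:
  coeff of du: 6*u*(-u*v + 4*v^2 - 1)
  coeff of dv: 6*u^2*(-u + 4*v)
F^* omega = (6*u*(-u*v + 4*v^2 - 1)) du + (6*u^2*(-u + 4*v)) dv.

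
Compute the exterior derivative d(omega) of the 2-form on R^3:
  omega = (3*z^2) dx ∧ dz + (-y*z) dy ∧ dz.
d(omega) = 0

For a 2-form omega = sum_{i<j} g_{ij} dx_i ∧ dx_j, the exterior derivative is
  d(omega) = sum_{i<j} d(g_{ij}) ∧ dx_i ∧ dx_j = sum_{i<j, k} (∂g_{ij}/∂x_k) dx_k ∧ dx_i ∧ dx_j.
Expand each term, using dx_k ∧ dx_i ∧ dx_j = sgn(permutation) dx_{(a)} ∧ dx_{(b)} ∧ dx_{(c)} with (a < b < c) sorted:

Collecting like 3-forms: d(omega) = 0.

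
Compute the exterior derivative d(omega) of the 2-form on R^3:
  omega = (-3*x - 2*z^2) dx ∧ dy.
d(omega) = (-4*z) dx ∧ dy ∧ dz

For a 2-form omega = sum_{i<j} g_{ij} dx_i ∧ dx_j, the exterior derivative is
  d(omega) = sum_{i<j} d(g_{ij}) ∧ dx_i ∧ dx_j = sum_{i<j, k} (∂g_{ij}/∂x_k) dx_k ∧ dx_i ∧ dx_j.
Expand each term, using dx_k ∧ dx_i ∧ dx_j = sgn(permutation) dx_{(a)} ∧ dx_{(b)} ∧ dx_{(c)} with (a < b < c) sorted:
  d(-3*x - 2*z^2) includes (∂/∂z)(-3*x - 2*z^2) dz = (-4*z) dz, which multiplied by dx ∧ dy gives (-4*z) dx ∧ dy ∧ dz
Collecting like 3-forms: d(omega) = (-4*z) dx ∧ dy ∧ dz.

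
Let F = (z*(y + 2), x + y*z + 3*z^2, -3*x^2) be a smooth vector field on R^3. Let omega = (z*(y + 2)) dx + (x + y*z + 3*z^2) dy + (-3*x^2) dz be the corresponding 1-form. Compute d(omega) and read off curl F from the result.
d(omega) = (-y - 6*z) dy ∧ dz + (6*x + y + 2) dz ∧ dx + (1 - z) dx ∧ dy; curl F = (-y - 6*z, 6*x + y + 2, 1 - z)

d omega = sum_{i<j} (∂f_j/∂x_i - ∂f_i/∂x_j) dx_i ∧ dx_j. Under the identification (dy ∧ dz, dz ∧ dx, dx ∧ dy) ↔ (e_x, e_y, e_z), the coefficients are exactly the components of curl F. Compute:
  ∂R/∂y - ∂Q/∂z = (0) - (y + 6*z) = -y - 6*z
  ∂P/∂z - ∂R/∂x = (y + 2) - (-6*x) = 6*x + y + 2
  ∂Q/∂x - ∂P/∂y = (1) - (z) = 1 - z.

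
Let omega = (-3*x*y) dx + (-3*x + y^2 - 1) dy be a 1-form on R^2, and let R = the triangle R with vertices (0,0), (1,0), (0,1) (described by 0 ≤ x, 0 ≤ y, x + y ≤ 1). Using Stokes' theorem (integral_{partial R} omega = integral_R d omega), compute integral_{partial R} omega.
integral_(partial R) omega = -1

Stokes: integral_partial_R omega = integral_R d omega with d omega = (∂Q/∂x - ∂P/∂y) dx ∧ dy.
  ∂Q/∂x = -3
  ∂P/∂y = -3*x
  integrand = ∂Q/∂x - ∂P/∂y = 3*x - 3.
Integrating over R: integral_0^1 integral_0^{1-x} (3*x - 3) dy dx = -1.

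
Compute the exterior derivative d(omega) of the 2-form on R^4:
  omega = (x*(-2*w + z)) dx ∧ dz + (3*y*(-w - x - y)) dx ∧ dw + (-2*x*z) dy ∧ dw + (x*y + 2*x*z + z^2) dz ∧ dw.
d(omega) = (-2*x + y + 2*z) dx ∧ dz ∧ dw + (3*w + 3*x + 6*y - 2*z) dx ∧ dy ∧ dw + (3*x) dy ∧ dz ∧ dw

For a 2-form omega = sum_{i<j} g_{ij} dx_i ∧ dx_j, the exterior derivative is
  d(omega) = sum_{i<j} d(g_{ij}) ∧ dx_i ∧ dx_j = sum_{i<j, k} (∂g_{ij}/∂x_k) dx_k ∧ dx_i ∧ dx_j.
Expand each term, using dx_k ∧ dx_i ∧ dx_j = sgn(permutation) dx_{(a)} ∧ dx_{(b)} ∧ dx_{(c)} with (a < b < c) sorted:
  d(x*(-2*w + z)) includes (∂/∂w)(x*(-2*w + z)) dw = (-2*x) dw, which multiplied by dx ∧ dz gives (-2*x) dx ∧ dz ∧ dw
  d(3*y*(-w - x - y)) includes (∂/∂y)(3*y*(-w - x - y)) dy = (-3*w - 3*x - 6*y) dy, which multiplied by dx ∧ dw gives (3*w + 3*x + 6*y) dx ∧ dy ∧ dw
  d(-2*x*z) includes (∂/∂x)(-2*x*z) dx = (-2*z) dx, which multiplied by dy ∧ dw gives (-2*z) dx ∧ dy ∧ dw
  d(-2*x*z) includes (∂/∂z)(-2*x*z) dz = (-2*x) dz, which multiplied by dy ∧ dw gives (2*x) dy ∧ dz ∧ dw
  d(x*y + 2*x*z + z^2) includes (∂/∂x)(x*y + 2*x*z + z^2) dx = (y + 2*z) dx, which multiplied by dz ∧ dw gives (y + 2*z) dx ∧ dz ∧ dw
  d(x*y + 2*x*z + z^2) includes (∂/∂y)(x*y + 2*x*z + z^2) dy = (x) dy, which multiplied by dz ∧ dw gives (x) dy ∧ dz ∧ dw
Collecting like 3-forms: d(omega) = (-2*x + y + 2*z) dx ∧ dz ∧ dw + (3*w + 3*x + 6*y - 2*z) dx ∧ dy ∧ dw + (3*x) dy ∧ dz ∧ dw.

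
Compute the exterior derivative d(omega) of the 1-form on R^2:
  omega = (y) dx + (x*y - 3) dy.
d(omega) = (y - 1) dx ∧ dy

For a 1-form omega = sum_i f_i dx_i, the exterior derivative is
  d(omega) = sum_{i < j} (∂f_j/∂x_i - ∂f_i/∂x_j) dx_i ∧ dx_j.
  coefficient of dx ∧ dy: ∂f_2/∂x - ∂f_1/∂y = ∂(x*y - 3)/∂x - ∂(y)/∂y = y - 1
Assembling: d(omega) = (y - 1) dx ∧ dy.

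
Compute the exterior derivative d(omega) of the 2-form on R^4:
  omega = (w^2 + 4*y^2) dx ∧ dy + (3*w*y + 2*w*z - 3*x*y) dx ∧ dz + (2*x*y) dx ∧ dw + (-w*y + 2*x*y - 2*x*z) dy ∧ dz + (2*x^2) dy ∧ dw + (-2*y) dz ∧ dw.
d(omega) = (2*w + 2*x) dx ∧ dy ∧ dw + (-3*w + 3*x + 2*y - 2*z) dx ∧ dy ∧ dz + (3*y + 2*z) dx ∧ dz ∧ dw + (-y - 2) dy ∧ dz ∧ dw

For a 2-form omega = sum_{i<j} g_{ij} dx_i ∧ dx_j, the exterior derivative is
  d(omega) = sum_{i<j} d(g_{ij}) ∧ dx_i ∧ dx_j = sum_{i<j, k} (∂g_{ij}/∂x_k) dx_k ∧ dx_i ∧ dx_j.
Expand each term, using dx_k ∧ dx_i ∧ dx_j = sgn(permutation) dx_{(a)} ∧ dx_{(b)} ∧ dx_{(c)} with (a < b < c) sorted:
  d(w^2 + 4*y^2) includes (∂/∂w)(w^2 + 4*y^2) dw = (2*w) dw, which multiplied by dx ∧ dy gives (2*w) dx ∧ dy ∧ dw
  d(3*w*y + 2*w*z - 3*x*y) includes (∂/∂y)(3*w*y + 2*w*z - 3*x*y) dy = (3*w - 3*x) dy, which multiplied by dx ∧ dz gives (-3*w + 3*x) dx ∧ dy ∧ dz
  d(3*w*y + 2*w*z - 3*x*y) includes (∂/∂w)(3*w*y + 2*w*z - 3*x*y) dw = (3*y + 2*z) dw, which multiplied by dx ∧ dz gives (3*y + 2*z) dx ∧ dz ∧ dw
  d(2*x*y) includes (∂/∂y)(2*x*y) dy = (2*x) dy, which multiplied by dx ∧ dw gives (-2*x) dx ∧ dy ∧ dw
  d(-w*y + 2*x*y - 2*x*z) includes (∂/∂x)(-w*y + 2*x*y - 2*x*z) dx = (2*y - 2*z) dx, which multiplied by dy ∧ dz gives (2*y - 2*z) dx ∧ dy ∧ dz
  d(-w*y + 2*x*y - 2*x*z) includes (∂/∂w)(-w*y + 2*x*y - 2*x*z) dw = (-y) dw, which multiplied by dy ∧ dz gives (-y) dy ∧ dz ∧ dw
  d(2*x^2) includes (∂/∂x)(2*x^2) dx = (4*x) dx, which multiplied by dy ∧ dw gives (4*x) dx ∧ dy ∧ dw
  d(-2*y) includes (∂/∂y)(-2*y) dy = (-2) dy, which multiplied by dz ∧ dw gives (-2) dy ∧ dz ∧ dw
Collecting like 3-forms: d(omega) = (2*w + 2*x) dx ∧ dy ∧ dw + (-3*w + 3*x + 2*y - 2*z) dx ∧ dy ∧ dz + (3*y + 2*z) dx ∧ dz ∧ dw + (-y - 2) dy ∧ dz ∧ dw.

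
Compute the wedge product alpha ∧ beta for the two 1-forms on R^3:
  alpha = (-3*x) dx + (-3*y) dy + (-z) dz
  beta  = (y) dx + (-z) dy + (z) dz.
alpha ∧ beta = (3*x*z + 3*y^2) dx ∧ dy + (z*(-3*x + y)) dx ∧ dz + (-z*(3*y + z)) dy ∧ dz

Distribute the wedge, using dx_i ∧ dx_j = -dx_j ∧ dx_i and dx_i ∧ dx_i = 0. For each pair (i, j) with i < j, the coefficient of dx_i ∧ dx_j in alpha ∧ beta is (alpha_i * beta_j - alpha_j * beta_i). Collecting: alpha ∧ beta = (3*x*z + 3*y^2) dx ∧ dy + (z*(-3*x + y)) dx ∧ dz + (-z*(3*y + z)) dy ∧ dz.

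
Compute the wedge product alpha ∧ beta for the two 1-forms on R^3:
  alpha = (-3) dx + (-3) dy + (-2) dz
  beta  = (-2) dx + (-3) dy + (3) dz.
alpha ∧ beta = (3) dx ∧ dy + (-13) dx ∧ dz + (-15) dy ∧ dz

Distribute the wedge, using dx_i ∧ dx_j = -dx_j ∧ dx_i and dx_i ∧ dx_i = 0. For each pair (i, j) with i < j, the coefficient of dx_i ∧ dx_j in alpha ∧ beta is (alpha_i * beta_j - alpha_j * beta_i). Collecting: alpha ∧ beta = (3) dx ∧ dy + (-13) dx ∧ dz + (-15) dy ∧ dz.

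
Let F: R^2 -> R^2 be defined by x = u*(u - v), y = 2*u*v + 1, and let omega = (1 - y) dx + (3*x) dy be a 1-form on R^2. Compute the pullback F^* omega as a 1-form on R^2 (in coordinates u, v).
F^* omega = (2*u*v*(u - 2*v)) du + (u^2*(6*u - 4*v)) dv

Using F^*(f dg) = (f ∘ F) d(g ∘ F), substitute each coordinate x_i by F_i(u, v) in f_i, and replace dx_i by d F_i = (∂F_i/∂u) du + (∂F_i/∂v) dv.
  For the x component: f_1(F) = -2*u*v; d F_1 = (2*u - v) du + (-u) dv
  For the y component: f_2(F) = 3*u*(u - v); d F_2 = (2*v) du + (2*u) dv
Combining and collecting du, dv coefficients:
  coeff of du: 2*u*v*(u - 2*v)
  coeff of dv: u^2*(6*u - 4*v)
F^* omega = (2*u*v*(u - 2*v)) du + (u^2*(6*u - 4*v)) dv.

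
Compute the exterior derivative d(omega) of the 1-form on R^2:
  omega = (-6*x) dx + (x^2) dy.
d(omega) = (2*x) dx ∧ dy

For a 1-form omega = sum_i f_i dx_i, the exterior derivative is
  d(omega) = sum_{i < j} (∂f_j/∂x_i - ∂f_i/∂x_j) dx_i ∧ dx_j.
  coefficient of dx ∧ dy: ∂f_2/∂x - ∂f_1/∂y = ∂(x^2)/∂x - ∂(-6*x)/∂y = 2*x
Assembling: d(omega) = (2*x) dx ∧ dy.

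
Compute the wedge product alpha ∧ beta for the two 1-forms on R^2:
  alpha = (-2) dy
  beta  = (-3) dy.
alpha ∧ beta = 0

Distribute the wedge, using dx_i ∧ dx_j = -dx_j ∧ dx_i and dx_i ∧ dx_i = 0. For each pair (i, j) with i < j, the coefficient of dx_i ∧ dx_j in alpha ∧ beta is (alpha_i * beta_j - alpha_j * beta_i). Collecting: alpha ∧ beta = 0.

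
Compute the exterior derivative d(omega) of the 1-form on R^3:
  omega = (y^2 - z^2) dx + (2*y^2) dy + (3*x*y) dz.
d(omega) = (-2*y) dx ∧ dy + (3*y + 2*z) dx ∧ dz + (3*x) dy ∧ dz

For a 1-form omega = sum_i f_i dx_i, the exterior derivative is
  d(omega) = sum_{i < j} (∂f_j/∂x_i - ∂f_i/∂x_j) dx_i ∧ dx_j.
  coefficient of dx ∧ dy: ∂f_2/∂x - ∂f_1/∂y = ∂(2*y^2)/∂x - ∂(y^2 - z^2)/∂y = -2*y
  coefficient of dx ∧ dz: ∂f_3/∂x - ∂f_1/∂z = ∂(3*x*y)/∂x - ∂(y^2 - z^2)/∂z = 3*y + 2*z
  coefficient of dy ∧ dz: ∂f_3/∂y - ∂f_2/∂z = ∂(3*x*y)/∂y - ∂(2*y^2)/∂z = 3*x
Assembling: d(omega) = (-2*y) dx ∧ dy + (3*y + 2*z) dx ∧ dz + (3*x) dy ∧ dz.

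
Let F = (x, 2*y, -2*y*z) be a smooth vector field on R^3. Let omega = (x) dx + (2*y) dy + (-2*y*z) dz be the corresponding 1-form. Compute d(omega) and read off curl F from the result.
d(omega) = (-2*z) dy ∧ dz + (0) dz ∧ dx + (0) dx ∧ dy; curl F = (-2*z, 0, 0)

d omega = sum_{i<j} (∂f_j/∂x_i - ∂f_i/∂x_j) dx_i ∧ dx_j. Under the identification (dy ∧ dz, dz ∧ dx, dx ∧ dy) ↔ (e_x, e_y, e_z), the coefficients are exactly the components of curl F. Compute:
  ∂R/∂y - ∂Q/∂z = (-2*z) - (0) = -2*z
  ∂P/∂z - ∂R/∂x = (0) - (0) = 0
  ∂Q/∂x - ∂P/∂y = (0) - (0) = 0.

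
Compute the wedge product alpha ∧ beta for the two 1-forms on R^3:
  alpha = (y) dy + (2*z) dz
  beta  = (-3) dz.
alpha ∧ beta = (-3*y) dy ∧ dz

Distribute the wedge, using dx_i ∧ dx_j = -dx_j ∧ dx_i and dx_i ∧ dx_i = 0. For each pair (i, j) with i < j, the coefficient of dx_i ∧ dx_j in alpha ∧ beta is (alpha_i * beta_j - alpha_j * beta_i). Collecting: alpha ∧ beta = (-3*y) dy ∧ dz.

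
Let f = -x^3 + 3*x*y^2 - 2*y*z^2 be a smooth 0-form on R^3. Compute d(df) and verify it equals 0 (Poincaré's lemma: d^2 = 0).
d(df) = 0

Step 1: df = sum_i (∂f/∂x_i) dx_i = (-3*x^2 + 3*y^2) dx + (6*x*y - 2*z^2) dy + (-4*y*z) dz.
Step 2: Apply d again. Using the 1-form formula, the coefficient of dx ∧ dy in d(df) is ∂^2 f/∂x ∂y - ∂^2 f/∂y ∂x = (6*y) - (6*y) = 0 (equality of mixed partials for smooth f).
Similarly for dx ∧ dz and dy ∧ dz — all coefficients vanish. So d(df) = 0.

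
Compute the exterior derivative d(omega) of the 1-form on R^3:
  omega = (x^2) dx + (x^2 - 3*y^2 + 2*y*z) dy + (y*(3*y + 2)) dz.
d(omega) = (2*x) dx ∧ dy + (4*y + 2) dy ∧ dz

For a 1-form omega = sum_i f_i dx_i, the exterior derivative is
  d(omega) = sum_{i < j} (∂f_j/∂x_i - ∂f_i/∂x_j) dx_i ∧ dx_j.
  coefficient of dx ∧ dy: ∂f_2/∂x - ∂f_1/∂y = ∂(x^2 - 3*y^2 + 2*y*z)/∂x - ∂(x^2)/∂y = 2*x
  coefficient of dy ∧ dz: ∂f_3/∂y - ∂f_2/∂z = ∂(y*(3*y + 2))/∂y - ∂(x^2 - 3*y^2 + 2*y*z)/∂z = 4*y + 2
Assembling: d(omega) = (2*x) dx ∧ dy + (4*y + 2) dy ∧ dz.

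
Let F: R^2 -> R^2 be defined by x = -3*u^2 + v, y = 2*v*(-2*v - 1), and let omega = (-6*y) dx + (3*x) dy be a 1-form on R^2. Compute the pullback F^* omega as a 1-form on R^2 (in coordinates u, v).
F^* omega = (72*u*v*(-2*v - 1)) du + (72*u^2*v + 18*u^2 + 6*v) dv

Using F^*(f dg) = (f ∘ F) d(g ∘ F), substitute each coordinate x_i by F_i(u, v) in f_i, and replace dx_i by d F_i = (∂F_i/∂u) du + (∂F_i/∂v) dv.
  For the x component: f_1(F) = 12*v*(2*v + 1); d F_1 = (-6*u) du + (1) dv
  For the y component: f_2(F) = -9*u^2 + 3*v; d F_2 = (0) du + (-8*v - 2) dv
Combining and collecting du, dv coefficients:
  coeff of du: 72*u*v*(-2*v - 1)
  coeff of dv: 72*u^2*v + 18*u^2 + 6*v
F^* omega = (72*u*v*(-2*v - 1)) du + (72*u^2*v + 18*u^2 + 6*v) dv.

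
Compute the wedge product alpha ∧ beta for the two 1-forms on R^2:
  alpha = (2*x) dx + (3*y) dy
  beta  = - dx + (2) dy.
alpha ∧ beta = (4*x + 3*y) dx ∧ dy

Distribute the wedge, using dx_i ∧ dx_j = -dx_j ∧ dx_i and dx_i ∧ dx_i = 0. For each pair (i, j) with i < j, the coefficient of dx_i ∧ dx_j in alpha ∧ beta is (alpha_i * beta_j - alpha_j * beta_i). Collecting: alpha ∧ beta = (4*x + 3*y) dx ∧ dy.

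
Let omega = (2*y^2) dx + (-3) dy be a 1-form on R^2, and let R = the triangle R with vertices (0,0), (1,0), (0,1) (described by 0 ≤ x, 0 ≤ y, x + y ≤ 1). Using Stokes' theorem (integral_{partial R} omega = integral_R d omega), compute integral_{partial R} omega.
integral_(partial R) omega = -2/3

Stokes: integral_partial_R omega = integral_R d omega with d omega = (∂Q/∂x - ∂P/∂y) dx ∧ dy.
  ∂Q/∂x = 0
  ∂P/∂y = 4*y
  integrand = ∂Q/∂x - ∂P/∂y = -4*y.
Integrating over R: integral_0^1 integral_0^{1-x} (-4*y) dy dx = -2/3.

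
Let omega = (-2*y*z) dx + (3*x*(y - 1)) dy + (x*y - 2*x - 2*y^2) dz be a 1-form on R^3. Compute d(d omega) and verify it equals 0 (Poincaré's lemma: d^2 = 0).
d(d omega) = 0

Step 1: d omega = sum_{i<j} (∂f_j/∂x_i - ∂f_i/∂x_j) dx_i ∧ dx_j:
  coeff of dx ∧ dy: 3*y + 2*z - 3
  coeff of dx ∧ dz: 3*y - 2
  coeff of dy ∧ dz: x - 4*y
Step 2: Apply d again to each 2-form coefficient. The only possible 3-form in R^3 is dx ∧ dy ∧ dz, with coefficient
  ∂(coeff of dy∧dz)/∂x - ∂(coeff of dx∧dz)/∂y + ∂(coeff of dx∧dy)/∂z
  = ∂/∂x (x - 4*y) - ∂/∂y (3*y - 2) + ∂/∂z (3*y + 2*z - 3).
Each of these terms simplifies to sums of mixed partials that cancel in pairs. The result is 0 (by equality of mixed partials for smooth functions — Schwarz / Clairaut).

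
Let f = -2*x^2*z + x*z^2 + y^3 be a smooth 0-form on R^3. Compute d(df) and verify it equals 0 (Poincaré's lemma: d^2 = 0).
d(df) = 0

Step 1: df = sum_i (∂f/∂x_i) dx_i = (z*(-4*x + z)) dx + (3*y^2) dy + (2*x*(-x + z)) dz.
Step 2: Apply d again. Using the 1-form formula, the coefficient of dx ∧ dy in d(df) is ∂^2 f/∂x ∂y - ∂^2 f/∂y ∂x = (0) - (0) = 0 (equality of mixed partials for smooth f).
Similarly for dx ∧ dz and dy ∧ dz — all coefficients vanish. So d(df) = 0.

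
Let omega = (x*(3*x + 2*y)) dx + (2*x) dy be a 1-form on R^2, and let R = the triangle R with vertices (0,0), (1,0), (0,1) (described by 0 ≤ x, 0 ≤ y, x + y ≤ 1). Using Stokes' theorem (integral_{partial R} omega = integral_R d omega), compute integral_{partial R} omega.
integral_(partial R) omega = 2/3

Stokes: integral_partial_R omega = integral_R d omega with d omega = (∂Q/∂x - ∂P/∂y) dx ∧ dy.
  ∂Q/∂x = 2
  ∂P/∂y = 2*x
  integrand = ∂Q/∂x - ∂P/∂y = 2 - 2*x.
Integrating over R: integral_0^1 integral_0^{1-x} (2 - 2*x) dy dx = 2/3.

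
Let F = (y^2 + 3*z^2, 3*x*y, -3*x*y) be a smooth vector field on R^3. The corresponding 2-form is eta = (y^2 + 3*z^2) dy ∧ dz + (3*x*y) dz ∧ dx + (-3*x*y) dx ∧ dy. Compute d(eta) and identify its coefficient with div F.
d(eta) = (3*x) dx ∧ dy ∧ dz; div F = 3*x

For a 2-form in R^3 of the form above, applying d gives a 3-form with coefficient ∂P/∂x + ∂Q/∂y + ∂R/∂z:
  ∂P/∂x = 0
  ∂Q/∂y = 3*x
  ∂R/∂z = 0
Sum = 3*x, which is exactly div F.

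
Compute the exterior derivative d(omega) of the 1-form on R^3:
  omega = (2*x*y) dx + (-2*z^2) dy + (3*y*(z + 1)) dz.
d(omega) = (-2*x) dx ∧ dy + (7*z + 3) dy ∧ dz

For a 1-form omega = sum_i f_i dx_i, the exterior derivative is
  d(omega) = sum_{i < j} (∂f_j/∂x_i - ∂f_i/∂x_j) dx_i ∧ dx_j.
  coefficient of dx ∧ dy: ∂f_2/∂x - ∂f_1/∂y = ∂(-2*z^2)/∂x - ∂(2*x*y)/∂y = -2*x
  coefficient of dy ∧ dz: ∂f_3/∂y - ∂f_2/∂z = ∂(3*y*(z + 1))/∂y - ∂(-2*z^2)/∂z = 7*z + 3
Assembling: d(omega) = (-2*x) dx ∧ dy + (7*z + 3) dy ∧ dz.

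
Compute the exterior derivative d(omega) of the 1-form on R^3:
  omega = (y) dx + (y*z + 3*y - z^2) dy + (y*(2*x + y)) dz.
d(omega) = (-1) dx ∧ dy + (2*y) dx ∧ dz + (2*x + y + 2*z) dy ∧ dz

For a 1-form omega = sum_i f_i dx_i, the exterior derivative is
  d(omega) = sum_{i < j} (∂f_j/∂x_i - ∂f_i/∂x_j) dx_i ∧ dx_j.
  coefficient of dx ∧ dy: ∂f_2/∂x - ∂f_1/∂y = ∂(y*z + 3*y - z^2)/∂x - ∂(y)/∂y = -1
  coefficient of dx ∧ dz: ∂f_3/∂x - ∂f_1/∂z = ∂(y*(2*x + y))/∂x - ∂(y)/∂z = 2*y
  coefficient of dy ∧ dz: ∂f_3/∂y - ∂f_2/∂z = ∂(y*(2*x + y))/∂y - ∂(y*z + 3*y - z^2)/∂z = 2*x + y + 2*z
Assembling: d(omega) = (-1) dx ∧ dy + (2*y) dx ∧ dz + (2*x + y + 2*z) dy ∧ dz.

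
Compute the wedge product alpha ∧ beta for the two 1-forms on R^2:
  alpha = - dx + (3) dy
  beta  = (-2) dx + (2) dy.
alpha ∧ beta = (4) dx ∧ dy

Distribute the wedge, using dx_i ∧ dx_j = -dx_j ∧ dx_i and dx_i ∧ dx_i = 0. For each pair (i, j) with i < j, the coefficient of dx_i ∧ dx_j in alpha ∧ beta is (alpha_i * beta_j - alpha_j * beta_i). Collecting: alpha ∧ beta = (4) dx ∧ dy.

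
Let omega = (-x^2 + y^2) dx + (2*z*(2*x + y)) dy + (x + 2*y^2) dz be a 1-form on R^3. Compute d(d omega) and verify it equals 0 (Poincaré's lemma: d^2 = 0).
d(d omega) = 0

Step 1: d omega = sum_{i<j} (∂f_j/∂x_i - ∂f_i/∂x_j) dx_i ∧ dx_j:
  coeff of dx ∧ dy: -2*y + 4*z
  coeff of dx ∧ dz: 1
  coeff of dy ∧ dz: -4*x + 2*y
Step 2: Apply d again to each 2-form coefficient. The only possible 3-form in R^3 is dx ∧ dy ∧ dz, with coefficient
  ∂(coeff of dy∧dz)/∂x - ∂(coeff of dx∧dz)/∂y + ∂(coeff of dx∧dy)/∂z
  = ∂/∂x (-4*x + 2*y) - ∂/∂y (1) + ∂/∂z (-2*y + 4*z).
Each of these terms simplifies to sums of mixed partials that cancel in pairs. The result is 0 (by equality of mixed partials for smooth functions — Schwarz / Clairaut).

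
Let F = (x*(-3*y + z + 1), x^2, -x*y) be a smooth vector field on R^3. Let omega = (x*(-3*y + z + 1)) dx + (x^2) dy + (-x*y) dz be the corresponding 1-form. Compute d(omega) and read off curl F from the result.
d(omega) = (-x) dy ∧ dz + (x + y) dz ∧ dx + (5*x) dx ∧ dy; curl F = (-x, x + y, 5*x)

d omega = sum_{i<j} (∂f_j/∂x_i - ∂f_i/∂x_j) dx_i ∧ dx_j. Under the identification (dy ∧ dz, dz ∧ dx, dx ∧ dy) ↔ (e_x, e_y, e_z), the coefficients are exactly the components of curl F. Compute:
  ∂R/∂y - ∂Q/∂z = (-x) - (0) = -x
  ∂P/∂z - ∂R/∂x = (x) - (-y) = x + y
  ∂Q/∂x - ∂P/∂y = (2*x) - (-3*x) = 5*x.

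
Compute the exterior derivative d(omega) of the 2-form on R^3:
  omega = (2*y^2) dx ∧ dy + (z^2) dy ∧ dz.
d(omega) = 0

For a 2-form omega = sum_{i<j} g_{ij} dx_i ∧ dx_j, the exterior derivative is
  d(omega) = sum_{i<j} d(g_{ij}) ∧ dx_i ∧ dx_j = sum_{i<j, k} (∂g_{ij}/∂x_k) dx_k ∧ dx_i ∧ dx_j.
Expand each term, using dx_k ∧ dx_i ∧ dx_j = sgn(permutation) dx_{(a)} ∧ dx_{(b)} ∧ dx_{(c)} with (a < b < c) sorted:

Collecting like 3-forms: d(omega) = 0.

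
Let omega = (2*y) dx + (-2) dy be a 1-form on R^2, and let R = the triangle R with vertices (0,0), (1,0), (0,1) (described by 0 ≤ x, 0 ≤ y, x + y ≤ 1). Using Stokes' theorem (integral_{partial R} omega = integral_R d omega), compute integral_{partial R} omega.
integral_(partial R) omega = -1

Stokes: integral_partial_R omega = integral_R d omega with d omega = (∂Q/∂x - ∂P/∂y) dx ∧ dy.
  ∂Q/∂x = 0
  ∂P/∂y = 2
  integrand = ∂Q/∂x - ∂P/∂y = -2.
Integrating over R: integral_0^1 integral_0^{1-x} (-2) dy dx = -1.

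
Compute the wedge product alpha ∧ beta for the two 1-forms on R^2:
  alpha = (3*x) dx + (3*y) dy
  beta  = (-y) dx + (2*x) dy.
alpha ∧ beta = (6*x^2 + 3*y^2) dx ∧ dy

Distribute the wedge, using dx_i ∧ dx_j = -dx_j ∧ dx_i and dx_i ∧ dx_i = 0. For each pair (i, j) with i < j, the coefficient of dx_i ∧ dx_j in alpha ∧ beta is (alpha_i * beta_j - alpha_j * beta_i). Collecting: alpha ∧ beta = (6*x^2 + 3*y^2) dx ∧ dy.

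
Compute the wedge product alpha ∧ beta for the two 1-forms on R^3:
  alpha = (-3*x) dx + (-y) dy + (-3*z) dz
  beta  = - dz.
alpha ∧ beta = (3*x) dx ∧ dz + (y) dy ∧ dz

Distribute the wedge, using dx_i ∧ dx_j = -dx_j ∧ dx_i and dx_i ∧ dx_i = 0. For each pair (i, j) with i < j, the coefficient of dx_i ∧ dx_j in alpha ∧ beta is (alpha_i * beta_j - alpha_j * beta_i). Collecting: alpha ∧ beta = (3*x) dx ∧ dz + (y) dy ∧ dz.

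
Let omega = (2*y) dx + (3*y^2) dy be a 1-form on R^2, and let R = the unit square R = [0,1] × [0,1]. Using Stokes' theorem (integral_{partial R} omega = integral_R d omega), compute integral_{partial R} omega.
integral_(partial R) omega = -2

Stokes: integral_partial_R omega = integral_R d omega with d omega = (∂Q/∂x - ∂P/∂y) dx ∧ dy.
  ∂Q/∂x = 0
  ∂P/∂y = 2
  integrand = ∂Q/∂x - ∂P/∂y = -2.
Integrating over R: integral_0^1 integral_0^1 (-2) dx dy = -2.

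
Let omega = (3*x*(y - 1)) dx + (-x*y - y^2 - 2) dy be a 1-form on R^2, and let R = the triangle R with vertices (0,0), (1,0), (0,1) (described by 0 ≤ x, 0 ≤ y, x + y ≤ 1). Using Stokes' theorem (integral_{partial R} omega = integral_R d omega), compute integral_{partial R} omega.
integral_(partial R) omega = -2/3

Stokes: integral_partial_R omega = integral_R d omega with d omega = (∂Q/∂x - ∂P/∂y) dx ∧ dy.
  ∂Q/∂x = -y
  ∂P/∂y = 3*x
  integrand = ∂Q/∂x - ∂P/∂y = -3*x - y.
Integrating over R: integral_0^1 integral_0^{1-x} (-3*x - y) dy dx = -2/3.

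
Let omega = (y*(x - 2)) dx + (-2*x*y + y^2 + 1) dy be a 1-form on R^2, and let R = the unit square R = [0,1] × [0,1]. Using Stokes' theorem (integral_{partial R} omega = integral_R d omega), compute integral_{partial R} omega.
integral_(partial R) omega = 1/2

Stokes: integral_partial_R omega = integral_R d omega with d omega = (∂Q/∂x - ∂P/∂y) dx ∧ dy.
  ∂Q/∂x = -2*y
  ∂P/∂y = x - 2
  integrand = ∂Q/∂x - ∂P/∂y = -x - 2*y + 2.
Integrating over R: integral_0^1 integral_0^1 (-x - 2*y + 2) dx dy = 1/2.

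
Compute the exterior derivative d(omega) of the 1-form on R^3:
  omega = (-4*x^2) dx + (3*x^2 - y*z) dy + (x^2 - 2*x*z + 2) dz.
d(omega) = (6*x) dx ∧ dy + (2*x - 2*z) dx ∧ dz + (y) dy ∧ dz

For a 1-form omega = sum_i f_i dx_i, the exterior derivative is
  d(omega) = sum_{i < j} (∂f_j/∂x_i - ∂f_i/∂x_j) dx_i ∧ dx_j.
  coefficient of dx ∧ dy: ∂f_2/∂x - ∂f_1/∂y = ∂(3*x^2 - y*z)/∂x - ∂(-4*x^2)/∂y = 6*x
  coefficient of dx ∧ dz: ∂f_3/∂x - ∂f_1/∂z = ∂(x^2 - 2*x*z + 2)/∂x - ∂(-4*x^2)/∂z = 2*x - 2*z
  coefficient of dy ∧ dz: ∂f_3/∂y - ∂f_2/∂z = ∂(x^2 - 2*x*z + 2)/∂y - ∂(3*x^2 - y*z)/∂z = y
Assembling: d(omega) = (6*x) dx ∧ dy + (2*x - 2*z) dx ∧ dz + (y) dy ∧ dz.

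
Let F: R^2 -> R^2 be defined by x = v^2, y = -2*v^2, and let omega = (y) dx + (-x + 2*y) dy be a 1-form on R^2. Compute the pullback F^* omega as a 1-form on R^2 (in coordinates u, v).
F^* omega = (16*v^3) dv

Using F^*(f dg) = (f ∘ F) d(g ∘ F), substitute each coordinate x_i by F_i(u, v) in f_i, and replace dx_i by d F_i = (∂F_i/∂u) du + (∂F_i/∂v) dv.
  For the x component: f_1(F) = -2*v^2; d F_1 = (0) du + (2*v) dv
  For the y component: f_2(F) = -5*v^2; d F_2 = (0) du + (-4*v) dv
Combining and collecting du, dv coefficients:
  coeff of du: 0
  coeff of dv: 16*v^3
F^* omega = (16*v^3) dv.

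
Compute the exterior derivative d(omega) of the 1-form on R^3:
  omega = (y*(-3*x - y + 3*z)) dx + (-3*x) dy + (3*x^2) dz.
d(omega) = (3*x + 2*y - 3*z - 3) dx ∧ dy + (6*x - 3*y) dx ∧ dz

For a 1-form omega = sum_i f_i dx_i, the exterior derivative is
  d(omega) = sum_{i < j} (∂f_j/∂x_i - ∂f_i/∂x_j) dx_i ∧ dx_j.
  coefficient of dx ∧ dy: ∂f_2/∂x - ∂f_1/∂y = ∂(-3*x)/∂x - ∂(y*(-3*x - y + 3*z))/∂y = 3*x + 2*y - 3*z - 3
  coefficient of dx ∧ dz: ∂f_3/∂x - ∂f_1/∂z = ∂(3*x^2)/∂x - ∂(y*(-3*x - y + 3*z))/∂z = 6*x - 3*y
Assembling: d(omega) = (3*x + 2*y - 3*z - 3) dx ∧ dy + (6*x - 3*y) dx ∧ dz.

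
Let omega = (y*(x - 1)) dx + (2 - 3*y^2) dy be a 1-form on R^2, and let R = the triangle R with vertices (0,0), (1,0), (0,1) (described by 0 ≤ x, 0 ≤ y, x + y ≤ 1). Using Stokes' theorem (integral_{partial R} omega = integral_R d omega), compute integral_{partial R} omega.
integral_(partial R) omega = 1/3

Stokes: integral_partial_R omega = integral_R d omega with d omega = (∂Q/∂x - ∂P/∂y) dx ∧ dy.
  ∂Q/∂x = 0
  ∂P/∂y = x - 1
  integrand = ∂Q/∂x - ∂P/∂y = 1 - x.
Integrating over R: integral_0^1 integral_0^{1-x} (1 - x) dy dx = 1/3.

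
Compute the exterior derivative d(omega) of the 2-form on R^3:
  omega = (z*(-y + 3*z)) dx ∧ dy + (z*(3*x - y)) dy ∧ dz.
d(omega) = (-y + 9*z) dx ∧ dy ∧ dz

For a 2-form omega = sum_{i<j} g_{ij} dx_i ∧ dx_j, the exterior derivative is
  d(omega) = sum_{i<j} d(g_{ij}) ∧ dx_i ∧ dx_j = sum_{i<j, k} (∂g_{ij}/∂x_k) dx_k ∧ dx_i ∧ dx_j.
Expand each term, using dx_k ∧ dx_i ∧ dx_j = sgn(permutation) dx_{(a)} ∧ dx_{(b)} ∧ dx_{(c)} with (a < b < c) sorted:
  d(z*(-y + 3*z)) includes (∂/∂z)(z*(-y + 3*z)) dz = (-y + 6*z) dz, which multiplied by dx ∧ dy gives (-y + 6*z) dx ∧ dy ∧ dz
  d(z*(3*x - y)) includes (∂/∂x)(z*(3*x - y)) dx = (3*z) dx, which multiplied by dy ∧ dz gives (3*z) dx ∧ dy ∧ dz
Collecting like 3-forms: d(omega) = (-y + 9*z) dx ∧ dy ∧ dz.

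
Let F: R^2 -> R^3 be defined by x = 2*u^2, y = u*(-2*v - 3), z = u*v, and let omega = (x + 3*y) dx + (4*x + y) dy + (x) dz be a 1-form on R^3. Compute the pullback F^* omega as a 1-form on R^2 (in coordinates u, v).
F^* omega = (u*(8*u^2 - 38*u*v - 60*u + 4*v^2 + 12*v + 9)) du + (u^2*(-14*u + 4*v + 6)) dv

Using F^*(f dg) = (f ∘ F) d(g ∘ F), substitute each coordinate x_i by F_i(u, v) in f_i, and replace dx_i by d F_i = (∂F_i/∂u) du + (∂F_i/∂v) dv.
  For the x component: f_1(F) = u*(2*u - 6*v - 9); d F_1 = (4*u) du + (0) dv
  For the y component: f_2(F) = u*(8*u - 2*v - 3); d F_2 = (-2*v - 3) du + (-2*u) dv
  For the z component: f_3(F) = 2*u^2; d F_3 = (v) du + (u) dv
Combining and collecting du, dv coefficients:
  coeff of du: u*(8*u^2 - 38*u*v - 60*u + 4*v^2 + 12*v + 9)
  coeff of dv: u^2*(-14*u + 4*v + 6)
F^* omega = (u*(8*u^2 - 38*u*v - 60*u + 4*v^2 + 12*v + 9)) du + (u^2*(-14*u + 4*v + 6)) dv.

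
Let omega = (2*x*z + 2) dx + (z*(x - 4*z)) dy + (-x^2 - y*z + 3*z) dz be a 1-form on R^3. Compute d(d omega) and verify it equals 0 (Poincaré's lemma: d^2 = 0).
d(d omega) = 0

Step 1: d omega = sum_{i<j} (∂f_j/∂x_i - ∂f_i/∂x_j) dx_i ∧ dx_j:
  coeff of dx ∧ dy: z
  coeff of dx ∧ dz: -4*x
  coeff of dy ∧ dz: -x + 7*z
Step 2: Apply d again to each 2-form coefficient. The only possible 3-form in R^3 is dx ∧ dy ∧ dz, with coefficient
  ∂(coeff of dy∧dz)/∂x - ∂(coeff of dx∧dz)/∂y + ∂(coeff of dx∧dy)/∂z
  = ∂/∂x (-x + 7*z) - ∂/∂y (-4*x) + ∂/∂z (z).
Each of these terms simplifies to sums of mixed partials that cancel in pairs. The result is 0 (by equality of mixed partials for smooth functions — Schwarz / Clairaut).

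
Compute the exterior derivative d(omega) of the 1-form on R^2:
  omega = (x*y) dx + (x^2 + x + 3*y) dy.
d(omega) = (x + 1) dx ∧ dy

For a 1-form omega = sum_i f_i dx_i, the exterior derivative is
  d(omega) = sum_{i < j} (∂f_j/∂x_i - ∂f_i/∂x_j) dx_i ∧ dx_j.
  coefficient of dx ∧ dy: ∂f_2/∂x - ∂f_1/∂y = ∂(x^2 + x + 3*y)/∂x - ∂(x*y)/∂y = x + 1
Assembling: d(omega) = (x + 1) dx ∧ dy.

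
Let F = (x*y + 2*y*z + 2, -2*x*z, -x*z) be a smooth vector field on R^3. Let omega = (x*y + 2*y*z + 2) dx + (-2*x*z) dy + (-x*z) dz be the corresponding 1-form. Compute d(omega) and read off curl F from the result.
d(omega) = (2*x) dy ∧ dz + (2*y + z) dz ∧ dx + (-x - 4*z) dx ∧ dy; curl F = (2*x, 2*y + z, -x - 4*z)

d omega = sum_{i<j} (∂f_j/∂x_i - ∂f_i/∂x_j) dx_i ∧ dx_j. Under the identification (dy ∧ dz, dz ∧ dx, dx ∧ dy) ↔ (e_x, e_y, e_z), the coefficients are exactly the components of curl F. Compute:
  ∂R/∂y - ∂Q/∂z = (0) - (-2*x) = 2*x
  ∂P/∂z - ∂R/∂x = (2*y) - (-z) = 2*y + z
  ∂Q/∂x - ∂P/∂y = (-2*z) - (x + 2*z) = -x - 4*z.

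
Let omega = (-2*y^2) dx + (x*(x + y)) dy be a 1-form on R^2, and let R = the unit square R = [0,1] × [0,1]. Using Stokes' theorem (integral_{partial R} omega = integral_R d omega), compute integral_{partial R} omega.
integral_(partial R) omega = 7/2

Stokes: integral_partial_R omega = integral_R d omega with d omega = (∂Q/∂x - ∂P/∂y) dx ∧ dy.
  ∂Q/∂x = 2*x + y
  ∂P/∂y = -4*y
  integrand = ∂Q/∂x - ∂P/∂y = 2*x + 5*y.
Integrating over R: integral_0^1 integral_0^1 (2*x + 5*y) dx dy = 7/2.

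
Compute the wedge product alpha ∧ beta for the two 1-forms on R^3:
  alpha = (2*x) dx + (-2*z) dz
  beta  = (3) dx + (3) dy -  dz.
alpha ∧ beta = (6*x) dx ∧ dy + (-2*x + 6*z) dx ∧ dz + (6*z) dy ∧ dz

Distribute the wedge, using dx_i ∧ dx_j = -dx_j ∧ dx_i and dx_i ∧ dx_i = 0. For each pair (i, j) with i < j, the coefficient of dx_i ∧ dx_j in alpha ∧ beta is (alpha_i * beta_j - alpha_j * beta_i). Collecting: alpha ∧ beta = (6*x) dx ∧ dy + (-2*x + 6*z) dx ∧ dz + (6*z) dy ∧ dz.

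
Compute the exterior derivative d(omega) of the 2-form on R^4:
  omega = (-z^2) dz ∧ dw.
d(omega) = 0

For a 2-form omega = sum_{i<j} g_{ij} dx_i ∧ dx_j, the exterior derivative is
  d(omega) = sum_{i<j} d(g_{ij}) ∧ dx_i ∧ dx_j = sum_{i<j, k} (∂g_{ij}/∂x_k) dx_k ∧ dx_i ∧ dx_j.
Expand each term, using dx_k ∧ dx_i ∧ dx_j = sgn(permutation) dx_{(a)} ∧ dx_{(b)} ∧ dx_{(c)} with (a < b < c) sorted:

Collecting like 3-forms: d(omega) = 0.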